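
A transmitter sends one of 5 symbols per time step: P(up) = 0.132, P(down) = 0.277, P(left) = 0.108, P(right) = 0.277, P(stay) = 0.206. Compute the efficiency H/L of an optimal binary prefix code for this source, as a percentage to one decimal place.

Entropy H = −Σ p log₂ p ≈ 2.2280 bits.
Huffman merges: 27/250+33/250→6/25; 103/500+6/25→223/500; 277/1000+277/1000→277/500; 223/500+277/500→1. L = 56/25 ≈ 2.2400.
Efficiency = H/L = 2.2280/2.2400 = 99.5%.

99.5%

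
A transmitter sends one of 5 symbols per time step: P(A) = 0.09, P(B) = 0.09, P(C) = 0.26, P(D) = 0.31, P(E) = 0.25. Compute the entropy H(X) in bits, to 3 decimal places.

2.154 bits

H = −Σ pᵢ log₂ pᵢ.
−0.09·log₂(0.09) = 0.3127
−0.09·log₂(0.09) = 0.3127
−0.26·log₂(0.26) = 0.5053
−0.31·log₂(0.31) = 0.5238
−0.25·log₂(0.25) = 0.5000
Sum ≈ 2.1544 → 2.154 bits.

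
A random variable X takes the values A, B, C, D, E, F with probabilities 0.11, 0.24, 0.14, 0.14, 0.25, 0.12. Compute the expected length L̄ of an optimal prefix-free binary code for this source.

2.51 bits/symbol

Repeatedly combine the two least-probable nodes; the expected code length is the sum of the merged weights.
merge 11/100 + 3/25 → 23/100
merge 7/50 + 7/50 → 7/25
merge 23/100 + 6/25 → 47/100
merge 1/4 + 7/25 → 53/100
merge 47/100 + 53/100 → 1
L = 23/100 + 7/25 + 47/100 + 53/100 + 1 = 251/100 = 2.51 bits/symbol.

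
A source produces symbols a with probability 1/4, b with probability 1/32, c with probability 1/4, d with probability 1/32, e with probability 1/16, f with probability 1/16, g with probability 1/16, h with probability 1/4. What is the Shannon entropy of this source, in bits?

2.5625 bits

Each probability is a power of 1/2, so log₂(1/p) is an integer.
H = Σ p·log₂(1/p) = 1/4·2 + 1/32·5 + 1/4·2 + 1/32·5 + 1/16·4 + 1/16·4 + 1/16·4 + 1/4·2 = 2.5625 bits.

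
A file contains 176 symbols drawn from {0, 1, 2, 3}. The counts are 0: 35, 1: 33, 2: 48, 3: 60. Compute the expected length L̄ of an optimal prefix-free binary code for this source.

Probabilities are the counts divided by 176.
Repeatedly combine the two least-probable nodes; the expected code length is the sum of the merged weights.
merge 3/16 + 35/176 → 17/44
merge 3/11 + 15/44 → 27/44
merge 17/44 + 27/44 → 1
L = 17/44 + 27/44 + 1 = 2 bits/symbol.

2 bits/symbol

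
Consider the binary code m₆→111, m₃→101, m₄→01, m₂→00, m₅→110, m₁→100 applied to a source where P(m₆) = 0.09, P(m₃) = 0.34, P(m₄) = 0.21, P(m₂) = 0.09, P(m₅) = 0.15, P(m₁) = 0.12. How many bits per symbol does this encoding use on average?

L̄ = Σ pᵢ·ℓᵢ = 0.09·3 + 0.34·3 + 0.21·2 + 0.09·2 + 0.15·3 + 0.12·3 = 2.7 bits/symbol.

2.7 bits/symbol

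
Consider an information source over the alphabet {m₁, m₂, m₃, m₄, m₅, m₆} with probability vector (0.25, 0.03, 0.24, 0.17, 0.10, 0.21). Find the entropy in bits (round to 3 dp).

2.386 bits

H = −Σ pᵢ log₂ pᵢ.
−0.25·log₂(0.25) = 0.5000
−0.03·log₂(0.03) = 0.1518
−0.24·log₂(0.24) = 0.4941
−0.17·log₂(0.17) = 0.4346
−0.10·log₂(0.10) = 0.3322
−0.21·log₂(0.21) = 0.4728
Sum ≈ 2.3855 → 2.386 bits.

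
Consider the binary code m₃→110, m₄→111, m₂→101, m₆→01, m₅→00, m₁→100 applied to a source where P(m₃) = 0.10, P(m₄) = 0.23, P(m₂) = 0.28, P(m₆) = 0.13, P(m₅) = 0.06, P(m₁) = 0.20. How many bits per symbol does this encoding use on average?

L̄ = Σ pᵢ·ℓᵢ = 0.10·3 + 0.23·3 + 0.28·3 + 0.13·2 + 0.06·2 + 0.20·3 = 2.81 bits/symbol.

2.81 bits/symbol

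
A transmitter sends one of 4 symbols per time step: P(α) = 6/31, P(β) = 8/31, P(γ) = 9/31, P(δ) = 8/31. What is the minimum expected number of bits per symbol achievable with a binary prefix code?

2 bits/symbol

Repeatedly combine the two least-probable nodes; the expected code length is the sum of the merged weights.
merge 6/31 + 8/31 → 14/31
merge 8/31 + 9/31 → 17/31
merge 14/31 + 17/31 → 1
L = 14/31 + 17/31 + 1 = 2 bits/symbol.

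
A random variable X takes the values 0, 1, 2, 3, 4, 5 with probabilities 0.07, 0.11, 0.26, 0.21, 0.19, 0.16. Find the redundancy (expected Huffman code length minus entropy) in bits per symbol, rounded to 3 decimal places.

0.045 bits

Entropy H = −Σ p log₂ p ≈ 2.4752 bits.
Huffman merges: 7/100+11/100→9/50; 4/25+9/50→17/50; 19/100+21/100→2/5; 13/50+17/50→3/5; 2/5+3/5→1. L = 63/25 ≈ 2.5200.
L − H = 2.5200 − 2.4752 = 0.045 bits.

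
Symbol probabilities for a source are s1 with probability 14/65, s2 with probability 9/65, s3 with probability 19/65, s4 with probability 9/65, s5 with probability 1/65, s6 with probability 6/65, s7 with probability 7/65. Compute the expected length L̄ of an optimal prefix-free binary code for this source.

Repeatedly combine the two least-probable nodes; the expected code length is the sum of the merged weights.
merge 1/65 + 6/65 → 7/65
merge 7/65 + 7/65 → 14/65
merge 9/65 + 9/65 → 18/65
merge 14/65 + 14/65 → 28/65
merge 18/65 + 19/65 → 37/65
merge 28/65 + 37/65 → 1
L = 7/65 + 14/65 + 18/65 + 28/65 + 37/65 + 1 = 13/5 = 2.6 bits/symbol.

2.6 bits/symbol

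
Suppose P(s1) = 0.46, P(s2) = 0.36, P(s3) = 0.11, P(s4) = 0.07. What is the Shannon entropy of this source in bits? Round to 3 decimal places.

1.665 bits

H = −Σ pᵢ log₂ pᵢ.
−0.46·log₂(0.46) = 0.5153
−0.36·log₂(0.36) = 0.5306
−0.11·log₂(0.11) = 0.3503
−0.07·log₂(0.07) = 0.2686
Sum ≈ 1.6648 → 1.665 bits.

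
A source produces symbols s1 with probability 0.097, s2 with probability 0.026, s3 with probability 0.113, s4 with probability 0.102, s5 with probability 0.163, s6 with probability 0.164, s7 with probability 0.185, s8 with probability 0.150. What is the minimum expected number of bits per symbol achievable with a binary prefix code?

2.938 bits/symbol

Repeatedly combine the two least-probable nodes; the expected code length is the sum of the merged weights.
merge 13/500 + 97/1000 → 123/1000
merge 51/500 + 113/1000 → 43/200
merge 123/1000 + 3/20 → 273/1000
merge 163/1000 + 41/250 → 327/1000
merge 37/200 + 43/200 → 2/5
merge 273/1000 + 327/1000 → 3/5
merge 2/5 + 3/5 → 1
L = 123/1000 + 43/200 + 273/1000 + 327/1000 + 2/5 + 3/5 + 1 = 1469/500 = 2.938 bits/symbol.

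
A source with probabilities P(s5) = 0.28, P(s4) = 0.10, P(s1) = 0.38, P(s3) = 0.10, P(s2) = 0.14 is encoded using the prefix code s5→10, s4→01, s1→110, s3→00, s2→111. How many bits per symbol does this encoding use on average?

L̄ = Σ pᵢ·ℓᵢ = 0.28·2 + 0.10·2 + 0.38·3 + 0.10·2 + 0.14·3 = 2.52 bits/symbol.

2.52 bits/symbol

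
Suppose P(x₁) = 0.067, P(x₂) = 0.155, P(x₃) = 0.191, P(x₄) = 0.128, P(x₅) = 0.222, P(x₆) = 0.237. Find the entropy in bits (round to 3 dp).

2.488 bits

H = −Σ pᵢ log₂ pᵢ.
−0.067·log₂(0.067) = 0.2613
−0.155·log₂(0.155) = 0.4169
−0.191·log₂(0.191) = 0.4562
−0.128·log₂(0.128) = 0.3796
−0.222·log₂(0.222) = 0.4820
−0.237·log₂(0.237) = 0.4923
Sum ≈ 2.4883 → 2.488 bits.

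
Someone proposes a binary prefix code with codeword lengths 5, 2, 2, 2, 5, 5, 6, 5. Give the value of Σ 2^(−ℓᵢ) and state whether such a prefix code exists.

With common denominator 2^6 = 64: Σ 2^(−ℓᵢ) = 2/64 + 16/64 + 16/64 + 16/64 + 2/64 + 2/64 + 1/64 + 2/64 = 57/64 = 0.890625.
Kraft's inequality requires Σ ≤ 1; here Σ = 0.890625 ≤ 1, so such a prefix code exists.

0.890625; yes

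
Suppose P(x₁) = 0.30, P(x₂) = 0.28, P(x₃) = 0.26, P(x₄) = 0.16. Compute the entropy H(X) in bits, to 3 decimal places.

H = −Σ pᵢ log₂ pᵢ.
−0.30·log₂(0.30) = 0.5211
−0.28·log₂(0.28) = 0.5142
−0.26·log₂(0.26) = 0.5053
−0.16·log₂(0.16) = 0.4230
Sum ≈ 1.9636 → 1.964 bits.

1.964 bits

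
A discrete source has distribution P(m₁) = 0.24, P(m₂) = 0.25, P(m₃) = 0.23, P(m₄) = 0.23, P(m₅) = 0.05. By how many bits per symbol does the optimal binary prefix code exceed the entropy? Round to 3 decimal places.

0.094 bits

Entropy H = −Σ p log₂ p ≈ 2.1856 bits.
Huffman merges: 1/20+23/100→7/25; 23/100+6/25→47/100; 1/4+7/25→53/100; 47/100+53/100→1. L = 57/25 ≈ 2.2800.
L − H = 2.2800 − 2.1856 = 0.094 bits.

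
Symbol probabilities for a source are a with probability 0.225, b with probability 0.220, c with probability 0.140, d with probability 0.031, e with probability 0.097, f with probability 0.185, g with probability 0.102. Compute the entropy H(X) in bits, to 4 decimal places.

H = −Σ pᵢ log₂ pᵢ.
−0.225·log₂(0.225) = 0.4842
−0.220·log₂(0.220) = 0.4806
−0.140·log₂(0.140) = 0.3971
−0.031·log₂(0.031) = 0.1554
−0.097·log₂(0.097) = 0.3265
−0.185·log₂(0.185) = 0.4504
−0.102·log₂(0.102) = 0.3359
Sum ≈ 2.6300 → 2.6300 bits.

2.6300 bits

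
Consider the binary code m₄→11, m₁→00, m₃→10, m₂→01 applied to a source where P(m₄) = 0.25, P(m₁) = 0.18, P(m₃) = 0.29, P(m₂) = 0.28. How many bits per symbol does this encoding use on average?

2 bits/symbol

L̄ = Σ pᵢ·ℓᵢ = 0.25·2 + 0.18·2 + 0.29·2 + 0.28·2 = 2 bits/symbol.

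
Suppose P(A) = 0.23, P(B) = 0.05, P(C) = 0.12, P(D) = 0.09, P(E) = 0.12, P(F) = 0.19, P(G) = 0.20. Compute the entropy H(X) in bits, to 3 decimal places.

H = −Σ pᵢ log₂ pᵢ.
−0.23·log₂(0.23) = 0.4877
−0.05·log₂(0.05) = 0.2161
−0.12·log₂(0.12) = 0.3671
−0.09·log₂(0.09) = 0.3127
−0.12·log₂(0.12) = 0.3671
−0.19·log₂(0.19) = 0.4552
−0.20·log₂(0.20) = 0.4644
Sum ≈ 2.6702 → 2.670 bits.

2.670 bits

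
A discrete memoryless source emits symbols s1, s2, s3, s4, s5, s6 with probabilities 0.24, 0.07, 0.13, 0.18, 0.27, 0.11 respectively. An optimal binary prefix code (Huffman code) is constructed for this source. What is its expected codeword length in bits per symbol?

2.49 bits/symbol

Repeatedly combine the two least-probable nodes; the expected code length is the sum of the merged weights.
merge 7/100 + 11/100 → 9/50
merge 13/100 + 9/50 → 31/100
merge 9/50 + 6/25 → 21/50
merge 27/100 + 31/100 → 29/50
merge 21/50 + 29/50 → 1
L = 9/50 + 31/100 + 21/50 + 29/50 + 1 = 249/100 = 2.49 bits/symbol.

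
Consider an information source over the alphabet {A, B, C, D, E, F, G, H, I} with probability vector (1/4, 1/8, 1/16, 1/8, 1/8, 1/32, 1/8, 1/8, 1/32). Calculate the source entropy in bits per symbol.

Each probability is a power of 1/2, so log₂(1/p) is an integer.
H = Σ p·log₂(1/p) = 1/4·2 + 1/8·3 + 1/16·4 + 1/8·3 + 1/8·3 + 1/32·5 + 1/8·3 + 1/8·3 + 1/32·5 = 2.9375 bits.

2.9375 bits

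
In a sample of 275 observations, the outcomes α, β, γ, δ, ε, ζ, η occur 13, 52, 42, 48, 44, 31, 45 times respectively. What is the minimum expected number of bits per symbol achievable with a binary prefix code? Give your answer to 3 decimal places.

Probabilities are the counts divided by 275.
Repeatedly combine the two least-probable nodes; the expected code length is the sum of the merged weights.
merge 13/275 + 31/275 → 4/25
merge 42/275 + 4/25 → 86/275
merge 4/25 + 9/55 → 89/275
merge 48/275 + 52/275 → 4/11
merge 86/275 + 89/275 → 7/11
merge 4/11 + 7/11 → 1
L = 4/25 + 86/275 + 89/275 + 4/11 + 7/11 + 1 = 769/275 ≈ 2.796 bits/symbol.

2.796 bits/symbol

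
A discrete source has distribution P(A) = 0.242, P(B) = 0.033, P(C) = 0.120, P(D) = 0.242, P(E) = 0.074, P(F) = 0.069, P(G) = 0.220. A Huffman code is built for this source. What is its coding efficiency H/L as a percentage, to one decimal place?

Entropy H = −Σ p log₂ p ≈ 2.5449 bits.
Huffman merges: 33/1000+69/1000→51/500; 37/500+51/500→22/125; 3/25+22/125→37/125; 11/50+121/500→231/500; 121/500+37/125→269/500; 231/500+269/500→1. L = 1287/500 ≈ 2.5740.
Efficiency = H/L = 2.5449/2.5740 = 98.9%.

98.9%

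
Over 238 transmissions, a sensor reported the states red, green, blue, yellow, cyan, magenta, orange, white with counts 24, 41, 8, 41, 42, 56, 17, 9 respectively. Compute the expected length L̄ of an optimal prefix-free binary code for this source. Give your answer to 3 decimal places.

2.803 bits/symbol

Probabilities are the counts divided by 238.
Repeatedly combine the two least-probable nodes; the expected code length is the sum of the merged weights.
merge 4/119 + 9/238 → 1/14
merge 1/14 + 1/14 → 1/7
merge 12/119 + 1/7 → 29/119
merge 41/238 + 41/238 → 41/119
merge 3/17 + 4/17 → 7/17
merge 29/119 + 41/119 → 10/17
merge 7/17 + 10/17 → 1
L = 1/14 + 1/7 + 29/119 + 41/119 + 7/17 + 10/17 + 1 = 667/238 ≈ 2.803 bits/symbol.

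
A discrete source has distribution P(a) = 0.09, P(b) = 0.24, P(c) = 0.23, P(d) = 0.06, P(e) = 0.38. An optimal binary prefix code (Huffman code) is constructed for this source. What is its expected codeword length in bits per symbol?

2.15 bits/symbol

Repeatedly combine the two least-probable nodes; the expected code length is the sum of the merged weights.
merge 3/50 + 9/100 → 3/20
merge 3/20 + 23/100 → 19/50
merge 6/25 + 19/50 → 31/50
merge 19/50 + 31/50 → 1
L = 3/20 + 19/50 + 31/50 + 1 = 43/20 = 2.15 bits/symbol.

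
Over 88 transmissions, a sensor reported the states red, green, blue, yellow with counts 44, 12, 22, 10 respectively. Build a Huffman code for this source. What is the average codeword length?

1.75 bits/symbol

Probabilities are the counts divided by 88.
Repeatedly combine the two least-probable nodes; the expected code length is the sum of the merged weights.
merge 5/44 + 3/22 → 1/4
merge 1/4 + 1/4 → 1/2
merge 1/2 + 1/2 → 1
L = 1/4 + 1/2 + 1 = 7/4 = 1.75 bits/symbol.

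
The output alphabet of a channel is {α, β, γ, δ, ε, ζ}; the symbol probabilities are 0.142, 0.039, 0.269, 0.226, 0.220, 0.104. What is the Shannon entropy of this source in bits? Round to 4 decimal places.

H = −Σ pᵢ log₂ pᵢ.
−0.142·log₂(0.142) = 0.3999
−0.039·log₂(0.039) = 0.1825
−0.269·log₂(0.269) = 0.5096
−0.226·log₂(0.226) = 0.4849
−0.220·log₂(0.220) = 0.4806
−0.104·log₂(0.104) = 0.3396
Sum ≈ 2.3971 → 2.3971 bits.

2.3971 bits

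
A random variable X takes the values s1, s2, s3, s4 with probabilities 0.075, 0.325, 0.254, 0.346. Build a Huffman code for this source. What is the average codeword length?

1.983 bits/symbol

Repeatedly combine the two least-probable nodes; the expected code length is the sum of the merged weights.
merge 3/40 + 127/500 → 329/1000
merge 13/40 + 329/1000 → 327/500
merge 173/500 + 327/500 → 1
L = 329/1000 + 327/500 + 1 = 1983/1000 = 1.983 bits/symbol.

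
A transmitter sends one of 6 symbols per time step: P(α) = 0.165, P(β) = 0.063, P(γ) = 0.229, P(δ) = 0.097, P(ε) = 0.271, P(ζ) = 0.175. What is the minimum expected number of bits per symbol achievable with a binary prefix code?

Repeatedly combine the two least-probable nodes; the expected code length is the sum of the merged weights.
merge 63/1000 + 97/1000 → 4/25
merge 4/25 + 33/200 → 13/40
merge 7/40 + 229/1000 → 101/250
merge 271/1000 + 13/40 → 149/250
merge 101/250 + 149/250 → 1
L = 4/25 + 13/40 + 101/250 + 149/250 + 1 = 497/200 = 2.485 bits/symbol.

2.485 bits/symbol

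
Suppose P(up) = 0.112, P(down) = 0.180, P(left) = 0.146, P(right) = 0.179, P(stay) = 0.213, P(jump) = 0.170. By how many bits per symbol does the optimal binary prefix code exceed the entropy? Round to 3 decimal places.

Entropy H = −Σ p log₂ p ≈ 2.5584 bits.
Huffman merges: 14/125+73/500→129/500; 17/100+179/1000→349/1000; 9/50+213/1000→393/1000; 129/500+349/1000→607/1000; 393/1000+607/1000→1. L = 2607/1000 ≈ 2.6070.
L − H = 2.6070 − 2.5584 = 0.049 bits.

0.049 bits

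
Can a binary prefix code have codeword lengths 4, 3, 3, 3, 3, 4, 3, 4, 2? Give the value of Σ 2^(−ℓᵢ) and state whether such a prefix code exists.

1.0625; no

With common denominator 2^4 = 16: Σ 2^(−ℓᵢ) = 1/16 + 2/16 + 2/16 + 2/16 + 2/16 + 1/16 + 2/16 + 1/16 + 4/16 = 17/16 = 1.0625.
Kraft's inequality requires Σ ≤ 1; here Σ = 1.0625 > 1, so no such prefix code exists.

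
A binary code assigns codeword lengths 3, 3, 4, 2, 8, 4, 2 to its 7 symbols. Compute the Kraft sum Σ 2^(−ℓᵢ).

0.87890625

With common denominator 2^8 = 256: Σ 2^(−ℓᵢ) = 32/256 + 32/256 + 16/256 + 64/256 + 1/256 + 16/256 + 64/256 = 225/256 = 0.87890625.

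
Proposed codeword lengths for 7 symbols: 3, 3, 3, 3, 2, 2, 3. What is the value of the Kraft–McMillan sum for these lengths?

With common denominator 2^3 = 8: Σ 2^(−ℓᵢ) = 1/8 + 1/8 + 1/8 + 1/8 + 2/8 + 2/8 + 1/8 = 9/8 = 1.125.

1.125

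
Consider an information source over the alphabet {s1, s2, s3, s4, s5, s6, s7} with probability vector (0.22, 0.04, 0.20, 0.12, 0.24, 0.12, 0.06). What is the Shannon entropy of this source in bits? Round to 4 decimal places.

H = −Σ pᵢ log₂ pᵢ.
−0.22·log₂(0.22) = 0.4806
−0.04·log₂(0.04) = 0.1858
−0.20·log₂(0.20) = 0.4644
−0.12·log₂(0.12) = 0.3671
−0.24·log₂(0.24) = 0.4941
−0.12·log₂(0.12) = 0.3671
−0.06·log₂(0.06) = 0.2435
Sum ≈ 2.6025 → 2.6025 bits.

2.6025 bits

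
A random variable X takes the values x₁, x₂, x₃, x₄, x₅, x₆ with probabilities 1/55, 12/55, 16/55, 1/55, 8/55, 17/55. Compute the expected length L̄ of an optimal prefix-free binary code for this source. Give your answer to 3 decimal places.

Repeatedly combine the two least-probable nodes; the expected code length is the sum of the merged weights.
merge 1/55 + 1/55 → 2/55
merge 2/55 + 8/55 → 2/11
merge 2/11 + 12/55 → 2/5
merge 16/55 + 17/55 → 3/5
merge 2/5 + 3/5 → 1
L = 2/55 + 2/11 + 2/5 + 3/5 + 1 = 122/55 ≈ 2.218 bits/symbol.

2.218 bits/symbol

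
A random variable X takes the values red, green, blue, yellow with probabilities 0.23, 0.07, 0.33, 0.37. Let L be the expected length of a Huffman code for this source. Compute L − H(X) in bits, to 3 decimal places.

Entropy H = −Σ p log₂ p ≈ 1.8148 bits.
Huffman merges: 7/100+23/100→3/10; 3/10+33/100→63/100; 37/100+63/100→1. L = 193/100 ≈ 1.9300.
L − H = 1.9300 − 1.8148 = 0.115 bits.

0.115 bits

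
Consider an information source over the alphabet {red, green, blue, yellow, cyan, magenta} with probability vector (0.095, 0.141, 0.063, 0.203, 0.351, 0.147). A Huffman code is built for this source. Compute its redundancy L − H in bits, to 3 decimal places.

Entropy H = −Σ p log₂ p ≈ 2.3762 bits.
Huffman merges: 63/1000+19/200→79/500; 141/1000+147/1000→36/125; 79/500+203/1000→361/1000; 36/125+351/1000→639/1000; 361/1000+639/1000→1. L = 1223/500 ≈ 2.4460.
L − H = 2.4460 − 2.3762 = 0.070 bits.

0.070 bits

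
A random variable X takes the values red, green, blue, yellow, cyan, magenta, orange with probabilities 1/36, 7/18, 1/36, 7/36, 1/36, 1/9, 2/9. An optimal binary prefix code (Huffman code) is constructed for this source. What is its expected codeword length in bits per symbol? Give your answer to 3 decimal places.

2.333 bits/symbol

Repeatedly combine the two least-probable nodes; the expected code length is the sum of the merged weights.
merge 1/36 + 1/36 → 1/18
merge 1/36 + 1/18 → 1/12
merge 1/12 + 1/9 → 7/36
merge 7/36 + 7/36 → 7/18
merge 2/9 + 7/18 → 11/18
merge 7/18 + 11/18 → 1
L = 1/18 + 1/12 + 7/36 + 7/18 + 11/18 + 1 = 7/3 ≈ 2.333 bits/symbol.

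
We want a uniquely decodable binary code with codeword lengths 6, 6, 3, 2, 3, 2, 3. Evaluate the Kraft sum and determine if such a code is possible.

With common denominator 2^6 = 64: Σ 2^(−ℓᵢ) = 1/64 + 1/64 + 8/64 + 16/64 + 8/64 + 16/64 + 8/64 = 58/64 = 0.90625.
Kraft's inequality requires Σ ≤ 1; here Σ = 0.90625 ≤ 1, so such a prefix code exists.

0.90625; yes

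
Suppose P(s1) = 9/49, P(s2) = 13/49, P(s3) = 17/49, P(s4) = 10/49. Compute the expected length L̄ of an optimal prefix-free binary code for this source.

2 bits/symbol

Repeatedly combine the two least-probable nodes; the expected code length is the sum of the merged weights.
merge 9/49 + 10/49 → 19/49
merge 13/49 + 17/49 → 30/49
merge 19/49 + 30/49 → 1
L = 19/49 + 30/49 + 1 = 2 bits/symbol.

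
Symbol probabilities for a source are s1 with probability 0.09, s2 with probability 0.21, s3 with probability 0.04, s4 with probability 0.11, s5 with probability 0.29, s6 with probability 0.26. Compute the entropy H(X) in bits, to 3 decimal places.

2.345 bits

H = −Σ pᵢ log₂ pᵢ.
−0.09·log₂(0.09) = 0.3127
−0.21·log₂(0.21) = 0.4728
−0.04·log₂(0.04) = 0.1858
−0.11·log₂(0.11) = 0.3503
−0.29·log₂(0.29) = 0.5179
−0.26·log₂(0.26) = 0.5053
Sum ≈ 2.3447 → 2.345 bits.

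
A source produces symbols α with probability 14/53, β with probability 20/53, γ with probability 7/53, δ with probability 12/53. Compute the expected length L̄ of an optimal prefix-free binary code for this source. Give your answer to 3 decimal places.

Repeatedly combine the two least-probable nodes; the expected code length is the sum of the merged weights.
merge 7/53 + 12/53 → 19/53
merge 14/53 + 19/53 → 33/53
merge 20/53 + 33/53 → 1
L = 19/53 + 33/53 + 1 = 105/53 ≈ 1.981 bits/symbol.

1.981 bits/symbol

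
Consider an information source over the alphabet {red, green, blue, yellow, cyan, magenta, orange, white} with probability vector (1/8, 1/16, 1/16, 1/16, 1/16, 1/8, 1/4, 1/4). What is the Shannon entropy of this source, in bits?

Each probability is a power of 1/2, so log₂(1/p) is an integer.
H = Σ p·log₂(1/p) = 1/8·3 + 1/16·4 + 1/16·4 + 1/16·4 + 1/16·4 + 1/8·3 + 1/4·2 + 1/4·2 = 2.75 bits.

2.75 bits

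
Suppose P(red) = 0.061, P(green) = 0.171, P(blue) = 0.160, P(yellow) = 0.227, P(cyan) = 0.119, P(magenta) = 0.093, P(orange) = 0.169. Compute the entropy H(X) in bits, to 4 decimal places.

2.7080 bits

H = −Σ pᵢ log₂ pᵢ.
−0.061·log₂(0.061) = 0.2461
−0.171·log₂(0.171) = 0.4357
−0.160·log₂(0.160) = 0.4230
−0.227·log₂(0.227) = 0.4856
−0.119·log₂(0.119) = 0.3654
−0.093·log₂(0.093) = 0.3187
−0.169·log₂(0.169) = 0.4335
Sum ≈ 2.7080 → 2.7080 bits.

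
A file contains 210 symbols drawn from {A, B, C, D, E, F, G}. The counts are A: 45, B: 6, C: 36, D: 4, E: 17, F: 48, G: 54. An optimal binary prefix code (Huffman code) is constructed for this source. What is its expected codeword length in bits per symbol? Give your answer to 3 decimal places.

Probabilities are the counts divided by 210.
Repeatedly combine the two least-probable nodes; the expected code length is the sum of the merged weights.
merge 2/105 + 1/35 → 1/21
merge 1/21 + 17/210 → 9/70
merge 9/70 + 6/35 → 3/10
merge 3/14 + 8/35 → 31/70
merge 9/35 + 3/10 → 39/70
merge 31/70 + 39/70 → 1
L = 1/21 + 9/70 + 3/10 + 31/70 + 39/70 + 1 = 52/21 ≈ 2.476 bits/symbol.

2.476 bits/symbol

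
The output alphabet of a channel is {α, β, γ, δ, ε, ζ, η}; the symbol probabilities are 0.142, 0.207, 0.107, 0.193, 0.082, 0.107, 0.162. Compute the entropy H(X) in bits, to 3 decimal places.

2.740 bits

H = −Σ pᵢ log₂ pᵢ.
−0.142·log₂(0.142) = 0.3999
−0.207·log₂(0.207) = 0.4704
−0.107·log₂(0.107) = 0.3450
−0.193·log₂(0.193) = 0.4581
−0.082·log₂(0.082) = 0.2959
−0.107·log₂(0.107) = 0.3450
−0.162·log₂(0.162) = 0.4254
Sum ≈ 2.7396 → 2.740 bits.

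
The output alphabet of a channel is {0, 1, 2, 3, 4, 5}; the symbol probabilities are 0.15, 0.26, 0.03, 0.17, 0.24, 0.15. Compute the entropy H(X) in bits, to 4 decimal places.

2.4069 bits

H = −Σ pᵢ log₂ pᵢ.
−0.15·log₂(0.15) = 0.4105
−0.26·log₂(0.26) = 0.5053
−0.03·log₂(0.03) = 0.1518
−0.17·log₂(0.17) = 0.4346
−0.24·log₂(0.24) = 0.4941
−0.15·log₂(0.15) = 0.4105
Sum ≈ 2.4069 → 2.4069 bits.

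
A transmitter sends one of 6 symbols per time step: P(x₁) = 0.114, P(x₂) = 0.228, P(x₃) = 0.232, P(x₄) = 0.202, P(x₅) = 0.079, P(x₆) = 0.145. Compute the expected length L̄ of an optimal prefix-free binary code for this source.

Repeatedly combine the two least-probable nodes; the expected code length is the sum of the merged weights.
merge 79/1000 + 57/500 → 193/1000
merge 29/200 + 193/1000 → 169/500
merge 101/500 + 57/250 → 43/100
merge 29/125 + 169/500 → 57/100
merge 43/100 + 57/100 → 1
L = 193/1000 + 169/500 + 43/100 + 57/100 + 1 = 2531/1000 = 2.531 bits/symbol.

2.531 bits/symbol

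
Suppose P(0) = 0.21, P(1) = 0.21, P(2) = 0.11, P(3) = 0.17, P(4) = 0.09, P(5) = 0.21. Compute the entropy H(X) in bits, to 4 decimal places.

H = −Σ pᵢ log₂ pᵢ.
−0.21·log₂(0.21) = 0.4728
−0.21·log₂(0.21) = 0.4728
−0.11·log₂(0.11) = 0.3503
−0.17·log₂(0.17) = 0.4346
−0.09·log₂(0.09) = 0.3127
−0.21·log₂(0.21) = 0.4728
Sum ≈ 2.5160 → 2.5160 bits.

2.5160 bits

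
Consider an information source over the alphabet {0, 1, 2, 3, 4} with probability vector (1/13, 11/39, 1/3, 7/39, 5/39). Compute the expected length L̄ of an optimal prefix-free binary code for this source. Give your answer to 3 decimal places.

Repeatedly combine the two least-probable nodes; the expected code length is the sum of the merged weights.
merge 1/13 + 5/39 → 8/39
merge 7/39 + 8/39 → 5/13
merge 11/39 + 1/3 → 8/13
merge 5/13 + 8/13 → 1
L = 8/39 + 5/13 + 8/13 + 1 = 86/39 ≈ 2.205 bits/symbol.

2.205 bits/symbol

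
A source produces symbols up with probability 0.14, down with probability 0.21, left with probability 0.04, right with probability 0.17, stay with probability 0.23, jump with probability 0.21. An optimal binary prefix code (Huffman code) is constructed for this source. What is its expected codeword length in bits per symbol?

2.53 bits/symbol

Repeatedly combine the two least-probable nodes; the expected code length is the sum of the merged weights.
merge 1/25 + 7/50 → 9/50
merge 17/100 + 9/50 → 7/20
merge 21/100 + 21/100 → 21/50
merge 23/100 + 7/20 → 29/50
merge 21/50 + 29/50 → 1
L = 9/50 + 7/20 + 21/50 + 29/50 + 1 = 253/100 = 2.53 bits/symbol.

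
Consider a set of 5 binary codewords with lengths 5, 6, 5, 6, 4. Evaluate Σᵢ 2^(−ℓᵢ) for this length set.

0.15625

With common denominator 2^6 = 64: Σ 2^(−ℓᵢ) = 2/64 + 1/64 + 2/64 + 1/64 + 4/64 = 10/64 = 0.15625.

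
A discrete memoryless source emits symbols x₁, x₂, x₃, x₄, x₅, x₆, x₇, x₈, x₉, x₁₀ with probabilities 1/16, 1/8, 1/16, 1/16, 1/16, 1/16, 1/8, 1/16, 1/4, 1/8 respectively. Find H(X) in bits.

Each probability is a power of 1/2, so log₂(1/p) is an integer.
H = Σ p·log₂(1/p) = 1/16·4 + 1/8·3 + 1/16·4 + 1/16·4 + 1/16·4 + 1/16·4 + 1/8·3 + 1/16·4 + 1/4·2 + 1/8·3 = 3.125 bits.

3.125 bits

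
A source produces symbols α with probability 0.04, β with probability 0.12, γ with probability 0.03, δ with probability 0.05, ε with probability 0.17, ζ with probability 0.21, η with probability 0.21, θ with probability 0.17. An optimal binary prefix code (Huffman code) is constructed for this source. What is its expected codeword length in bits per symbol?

Repeatedly combine the two least-probable nodes; the expected code length is the sum of the merged weights.
merge 3/100 + 1/25 → 7/100
merge 1/20 + 7/100 → 3/25
merge 3/25 + 3/25 → 6/25
merge 17/100 + 17/100 → 17/50
merge 21/100 + 21/100 → 21/50
merge 6/25 + 17/50 → 29/50
merge 21/50 + 29/50 → 1
L = 7/100 + 3/25 + 6/25 + 17/50 + 21/50 + 29/50 + 1 = 277/100 = 2.77 bits/symbol.

2.77 bits/symbol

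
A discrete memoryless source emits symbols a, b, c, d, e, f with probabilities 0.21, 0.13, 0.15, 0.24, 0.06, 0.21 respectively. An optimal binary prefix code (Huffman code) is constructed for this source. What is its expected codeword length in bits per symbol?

Repeatedly combine the two least-probable nodes; the expected code length is the sum of the merged weights.
merge 3/50 + 13/100 → 19/100
merge 3/20 + 19/100 → 17/50
merge 21/100 + 21/100 → 21/50
merge 6/25 + 17/50 → 29/50
merge 21/50 + 29/50 → 1
L = 19/100 + 17/50 + 21/50 + 29/50 + 1 = 253/100 = 2.53 bits/symbol.

2.53 bits/symbol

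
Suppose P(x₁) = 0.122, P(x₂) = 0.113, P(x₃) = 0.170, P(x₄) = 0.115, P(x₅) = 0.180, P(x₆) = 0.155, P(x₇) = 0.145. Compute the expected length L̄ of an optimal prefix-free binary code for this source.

Repeatedly combine the two least-probable nodes; the expected code length is the sum of the merged weights.
merge 113/1000 + 23/200 → 57/250
merge 61/500 + 29/200 → 267/1000
merge 31/200 + 17/100 → 13/40
merge 9/50 + 57/250 → 51/125
merge 267/1000 + 13/40 → 74/125
merge 51/125 + 74/125 → 1
L = 57/250 + 267/1000 + 13/40 + 51/125 + 74/125 + 1 = 141/50 = 2.82 bits/symbol.

2.82 bits/symbol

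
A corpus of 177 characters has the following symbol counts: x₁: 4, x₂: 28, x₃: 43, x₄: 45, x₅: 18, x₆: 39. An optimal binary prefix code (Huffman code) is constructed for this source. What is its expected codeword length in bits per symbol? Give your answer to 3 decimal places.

Probabilities are the counts divided by 177.
Repeatedly combine the two least-probable nodes; the expected code length is the sum of the merged weights.
merge 4/177 + 6/59 → 22/177
merge 22/177 + 28/177 → 50/177
merge 13/59 + 43/177 → 82/177
merge 15/59 + 50/177 → 95/177
merge 82/177 + 95/177 → 1
L = 22/177 + 50/177 + 82/177 + 95/177 + 1 = 142/59 ≈ 2.407 bits/symbol.

2.407 bits/symbol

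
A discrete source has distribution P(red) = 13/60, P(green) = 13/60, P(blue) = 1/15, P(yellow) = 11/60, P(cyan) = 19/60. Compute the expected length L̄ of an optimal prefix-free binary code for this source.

Repeatedly combine the two least-probable nodes; the expected code length is the sum of the merged weights.
merge 1/15 + 11/60 → 1/4
merge 13/60 + 13/60 → 13/30
merge 1/4 + 19/60 → 17/30
merge 13/30 + 17/30 → 1
L = 1/4 + 13/30 + 17/30 + 1 = 9/4 = 2.25 bits/symbol.

2.25 bits/symbol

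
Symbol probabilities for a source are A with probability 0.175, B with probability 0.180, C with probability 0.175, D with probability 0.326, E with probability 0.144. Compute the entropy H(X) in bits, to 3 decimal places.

2.255 bits

H = −Σ pᵢ log₂ pᵢ.
−0.175·log₂(0.175) = 0.4401
−0.180·log₂(0.180) = 0.4453
−0.175·log₂(0.175) = 0.4401
−0.326·log₂(0.326) = 0.5272
−0.144·log₂(0.144) = 0.4026
Sum ≈ 2.2552 → 2.255 bits.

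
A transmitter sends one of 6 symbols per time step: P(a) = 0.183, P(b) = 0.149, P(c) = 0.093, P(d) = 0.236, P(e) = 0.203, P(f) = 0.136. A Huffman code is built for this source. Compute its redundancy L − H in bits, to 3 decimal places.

Entropy H = −Σ p log₂ p ≈ 2.5264 bits.
Huffman merges: 93/1000+17/125→229/1000; 149/1000+183/1000→83/250; 203/1000+229/1000→54/125; 59/250+83/250→71/125; 54/125+71/125→1. L = 2561/1000 ≈ 2.5610.
L − H = 2.5610 − 2.5264 = 0.035 bits.

0.035 bits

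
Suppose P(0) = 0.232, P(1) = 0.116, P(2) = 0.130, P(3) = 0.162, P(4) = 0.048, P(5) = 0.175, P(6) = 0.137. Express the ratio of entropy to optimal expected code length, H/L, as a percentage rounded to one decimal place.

98.0%

Entropy H = −Σ p log₂ p ≈ 2.7008 bits.
Huffman merges: 6/125+29/250→41/250; 13/100+137/1000→267/1000; 81/500+41/250→163/500; 7/40+29/125→407/1000; 267/1000+163/500→593/1000; 407/1000+593/1000→1. L = 2757/1000 ≈ 2.7570.
Efficiency = H/L = 2.7008/2.7570 = 98.0%.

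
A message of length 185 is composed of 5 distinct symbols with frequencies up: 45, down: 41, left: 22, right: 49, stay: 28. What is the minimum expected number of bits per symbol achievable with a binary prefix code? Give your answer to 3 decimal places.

2.270 bits/symbol

Probabilities are the counts divided by 185.
Repeatedly combine the two least-probable nodes; the expected code length is the sum of the merged weights.
merge 22/185 + 28/185 → 10/37
merge 41/185 + 9/37 → 86/185
merge 49/185 + 10/37 → 99/185
merge 86/185 + 99/185 → 1
L = 10/37 + 86/185 + 99/185 + 1 = 84/37 ≈ 2.270 bits/symbol.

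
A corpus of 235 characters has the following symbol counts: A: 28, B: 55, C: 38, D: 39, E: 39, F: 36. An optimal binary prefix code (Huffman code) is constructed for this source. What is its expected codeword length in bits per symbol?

2.6 bits/symbol

Probabilities are the counts divided by 235.
Repeatedly combine the two least-probable nodes; the expected code length is the sum of the merged weights.
merge 28/235 + 36/235 → 64/235
merge 38/235 + 39/235 → 77/235
merge 39/235 + 11/47 → 2/5
merge 64/235 + 77/235 → 3/5
merge 2/5 + 3/5 → 1
L = 64/235 + 77/235 + 2/5 + 3/5 + 1 = 13/5 = 2.6 bits/symbol.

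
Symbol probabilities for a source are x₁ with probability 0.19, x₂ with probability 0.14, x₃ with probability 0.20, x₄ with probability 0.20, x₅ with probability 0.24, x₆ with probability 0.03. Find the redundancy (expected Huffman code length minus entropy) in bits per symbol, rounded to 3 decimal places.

Entropy H = −Σ p log₂ p ≈ 2.4270 bits.
Huffman merges: 3/100+7/50→17/100; 17/100+19/100→9/25; 1/5+1/5→2/5; 6/25+9/25→3/5; 2/5+3/5→1. L = 253/100 ≈ 2.5300.
L − H = 2.5300 − 2.4270 = 0.103 bits.

0.103 bits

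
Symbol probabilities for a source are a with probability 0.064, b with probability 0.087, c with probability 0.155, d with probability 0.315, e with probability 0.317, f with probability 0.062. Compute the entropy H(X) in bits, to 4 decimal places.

2.2763 bits

H = −Σ pᵢ log₂ pᵢ.
−0.064·log₂(0.064) = 0.2538
−0.087·log₂(0.087) = 0.3065
−0.155·log₂(0.155) = 0.4169
−0.315·log₂(0.315) = 0.5250
−0.317·log₂(0.317) = 0.5254
−0.062·log₂(0.062) = 0.2487
Sum ≈ 2.2763 → 2.2763 bits.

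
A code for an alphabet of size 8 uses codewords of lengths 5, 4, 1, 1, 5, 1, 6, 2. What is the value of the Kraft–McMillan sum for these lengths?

1.890625

With common denominator 2^6 = 64: Σ 2^(−ℓᵢ) = 2/64 + 4/64 + 32/64 + 32/64 + 2/64 + 32/64 + 1/64 + 16/64 = 121/64 = 1.890625.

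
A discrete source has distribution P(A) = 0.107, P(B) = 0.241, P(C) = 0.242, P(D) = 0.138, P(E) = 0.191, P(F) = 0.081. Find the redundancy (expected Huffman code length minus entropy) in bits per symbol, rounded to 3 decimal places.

0.035 bits

Entropy H = −Σ p log₂ p ≈ 2.4793 bits.
Huffman merges: 81/1000+107/1000→47/250; 69/500+47/250→163/500; 191/1000+241/1000→54/125; 121/500+163/500→71/125; 54/125+71/125→1. L = 1257/500 ≈ 2.5140.
L − H = 2.5140 − 2.4793 = 0.035 bits.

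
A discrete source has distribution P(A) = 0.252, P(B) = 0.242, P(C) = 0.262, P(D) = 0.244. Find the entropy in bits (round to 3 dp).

1.999 bits

H = −Σ pᵢ log₂ pᵢ.
−0.252·log₂(0.252) = 0.5011
−0.242·log₂(0.242) = 0.4954
−0.262·log₂(0.262) = 0.5063
−0.244·log₂(0.244) = 0.4966
Sum ≈ 1.9993 → 1.999 bits.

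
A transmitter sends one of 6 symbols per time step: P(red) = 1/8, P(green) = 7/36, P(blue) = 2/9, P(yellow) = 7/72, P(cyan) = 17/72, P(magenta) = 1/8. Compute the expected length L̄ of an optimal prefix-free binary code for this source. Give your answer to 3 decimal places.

2.542 bits/symbol

Repeatedly combine the two least-probable nodes; the expected code length is the sum of the merged weights.
merge 7/72 + 1/8 → 2/9
merge 1/8 + 7/36 → 23/72
merge 2/9 + 2/9 → 4/9
merge 17/72 + 23/72 → 5/9
merge 4/9 + 5/9 → 1
L = 2/9 + 23/72 + 4/9 + 5/9 + 1 = 61/24 ≈ 2.542 bits/symbol.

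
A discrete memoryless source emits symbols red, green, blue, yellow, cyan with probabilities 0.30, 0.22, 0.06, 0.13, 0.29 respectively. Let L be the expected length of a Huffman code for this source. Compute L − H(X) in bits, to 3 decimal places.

Entropy H = −Σ p log₂ p ≈ 2.1457 bits.
Huffman merges: 3/50+13/100→19/100; 19/100+11/50→41/100; 29/100+3/10→59/100; 41/100+59/100→1. L = 219/100 ≈ 2.1900.
L − H = 2.1900 − 2.1457 = 0.044 bits.

0.044 bits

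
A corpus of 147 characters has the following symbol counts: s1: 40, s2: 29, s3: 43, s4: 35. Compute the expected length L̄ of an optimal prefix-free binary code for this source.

2 bits/symbol

Probabilities are the counts divided by 147.
Repeatedly combine the two least-probable nodes; the expected code length is the sum of the merged weights.
merge 29/147 + 5/21 → 64/147
merge 40/147 + 43/147 → 83/147
merge 64/147 + 83/147 → 1
L = 64/147 + 83/147 + 1 = 2 bits/symbol.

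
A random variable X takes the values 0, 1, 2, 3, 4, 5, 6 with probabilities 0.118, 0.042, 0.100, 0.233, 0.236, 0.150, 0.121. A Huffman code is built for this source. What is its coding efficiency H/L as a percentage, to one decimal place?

Entropy H = −Σ p log₂ p ≈ 2.6486 bits.
Huffman merges: 21/500+1/10→71/500; 59/500+121/1000→239/1000; 71/500+3/20→73/250; 233/1000+59/250→469/1000; 239/1000+73/250→531/1000; 469/1000+531/1000→1. L = 2673/1000 ≈ 2.6730.
Efficiency = H/L = 2.6486/2.6730 = 99.1%.

99.1%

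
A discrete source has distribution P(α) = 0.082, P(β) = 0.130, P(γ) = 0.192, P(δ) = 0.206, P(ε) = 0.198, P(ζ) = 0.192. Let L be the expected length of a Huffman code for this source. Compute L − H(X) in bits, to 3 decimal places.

0.071 bits

Entropy H = −Σ p log₂ p ≈ 2.5249 bits.
Huffman merges: 41/500+13/100→53/250; 24/125+24/125→48/125; 99/500+103/500→101/250; 53/250+48/125→149/250; 101/250+149/250→1. L = 649/250 ≈ 2.5960.
L − H = 2.5960 − 2.5249 = 0.071 bits.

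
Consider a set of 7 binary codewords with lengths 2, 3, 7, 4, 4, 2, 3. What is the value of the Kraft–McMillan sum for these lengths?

With common denominator 2^7 = 128: Σ 2^(−ℓᵢ) = 32/128 + 16/128 + 1/128 + 8/128 + 8/128 + 32/128 + 16/128 = 113/128 = 0.8828125.

0.8828125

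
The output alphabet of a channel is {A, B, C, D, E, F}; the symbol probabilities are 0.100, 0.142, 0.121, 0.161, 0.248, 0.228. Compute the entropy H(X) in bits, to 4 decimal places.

2.5101 bits

H = −Σ pᵢ log₂ pᵢ.
−0.100·log₂(0.100) = 0.3322
−0.142·log₂(0.142) = 0.3999
−0.121·log₂(0.121) = 0.3687
−0.161·log₂(0.161) = 0.4242
−0.248·log₂(0.248) = 0.4989
−0.228·log₂(0.228) = 0.4863
Sum ≈ 2.5101 → 2.5101 bits.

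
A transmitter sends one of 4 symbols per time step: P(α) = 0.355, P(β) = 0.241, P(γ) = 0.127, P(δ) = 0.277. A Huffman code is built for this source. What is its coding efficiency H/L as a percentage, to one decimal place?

95.8%

Entropy H = −Σ p log₂ p ≈ 1.9163 bits.
Huffman merges: 127/1000+241/1000→46/125; 277/1000+71/200→79/125; 46/125+79/125→1. L = 2 ≈ 2.0000.
Efficiency = H/L = 1.9163/2.0000 = 95.8%.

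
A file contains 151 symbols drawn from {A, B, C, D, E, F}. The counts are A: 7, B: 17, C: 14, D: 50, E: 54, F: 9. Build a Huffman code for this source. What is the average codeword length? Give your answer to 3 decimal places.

2.258 bits/symbol

Probabilities are the counts divided by 151.
Repeatedly combine the two least-probable nodes; the expected code length is the sum of the merged weights.
merge 7/151 + 9/151 → 16/151
merge 14/151 + 16/151 → 30/151
merge 17/151 + 30/151 → 47/151
merge 47/151 + 50/151 → 97/151
merge 54/151 + 97/151 → 1
L = 16/151 + 30/151 + 47/151 + 97/151 + 1 = 341/151 ≈ 2.258 bits/symbol.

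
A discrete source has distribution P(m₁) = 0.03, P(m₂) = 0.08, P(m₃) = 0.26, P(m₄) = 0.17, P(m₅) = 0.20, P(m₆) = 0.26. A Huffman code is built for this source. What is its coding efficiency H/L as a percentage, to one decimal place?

Entropy H = −Σ p log₂ p ≈ 2.3528 bits.
Huffman merges: 3/100+2/25→11/100; 11/100+17/100→7/25; 1/5+13/50→23/50; 13/50+7/25→27/50; 23/50+27/50→1. L = 239/100 ≈ 2.3900.
Efficiency = H/L = 2.3528/2.3900 = 98.4%.

98.4%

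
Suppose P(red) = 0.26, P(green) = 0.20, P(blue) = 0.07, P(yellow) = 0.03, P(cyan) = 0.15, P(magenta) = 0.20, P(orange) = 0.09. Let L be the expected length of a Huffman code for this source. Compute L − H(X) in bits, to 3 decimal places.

0.052 bits

Entropy H = −Σ p log₂ p ≈ 2.5776 bits.
Huffman merges: 3/100+7/100→1/10; 9/100+1/10→19/100; 3/20+19/100→17/50; 1/5+1/5→2/5; 13/50+17/50→3/5; 2/5+3/5→1. L = 263/100 ≈ 2.6300.
L − H = 2.6300 − 2.5776 = 0.052 bits.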